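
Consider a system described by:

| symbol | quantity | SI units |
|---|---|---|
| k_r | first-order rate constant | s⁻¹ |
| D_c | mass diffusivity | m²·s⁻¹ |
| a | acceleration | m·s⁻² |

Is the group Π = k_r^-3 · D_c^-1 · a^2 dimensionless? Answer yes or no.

yes

Sum the exponent of each base dimension across the product:
  L: −3·[k_r]_L − [D_c]_L + 2·[a]_L = −3·(0) − (2) + 2·(1) = 0
  T: −3·[k_r]_T − [D_c]_T + 2·[a]_T = −3·(-1) − (-1) + 2·(-2) = 0
All base exponents vanish — dimensionless.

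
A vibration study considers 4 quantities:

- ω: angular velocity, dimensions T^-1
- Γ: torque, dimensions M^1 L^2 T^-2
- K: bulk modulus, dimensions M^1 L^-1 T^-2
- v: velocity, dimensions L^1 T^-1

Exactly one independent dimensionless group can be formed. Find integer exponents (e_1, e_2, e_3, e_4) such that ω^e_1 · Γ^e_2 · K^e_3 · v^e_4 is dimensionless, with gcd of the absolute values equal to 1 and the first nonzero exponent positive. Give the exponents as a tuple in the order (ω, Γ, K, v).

M: e_1·(0) + e_2·(1) + e_3·(1) + e_4·(0) = 0
L: e_1·(0) + e_2·(2) + e_3·(-1) + e_4·(1) = 0
T: e_1·(-1) + e_2·(-2) + e_3·(-2) + e_4·(-1) = 0
Solving this homogeneous linear system for the smallest-integer solution (first nonzero entry positive) gives (3, 1, -1, -3).

(3, 1, -1, -3)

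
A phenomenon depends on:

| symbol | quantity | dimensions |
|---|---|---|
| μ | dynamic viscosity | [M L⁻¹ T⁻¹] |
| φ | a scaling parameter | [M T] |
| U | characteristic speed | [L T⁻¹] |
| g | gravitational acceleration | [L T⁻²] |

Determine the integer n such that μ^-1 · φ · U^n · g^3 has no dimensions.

Balance the L exponent: (1)·n from U, plus −(-1) + (0) + 3·(1) = 4 from the rest, must sum to zero.
n + 4 = 0, so n = -4.

-4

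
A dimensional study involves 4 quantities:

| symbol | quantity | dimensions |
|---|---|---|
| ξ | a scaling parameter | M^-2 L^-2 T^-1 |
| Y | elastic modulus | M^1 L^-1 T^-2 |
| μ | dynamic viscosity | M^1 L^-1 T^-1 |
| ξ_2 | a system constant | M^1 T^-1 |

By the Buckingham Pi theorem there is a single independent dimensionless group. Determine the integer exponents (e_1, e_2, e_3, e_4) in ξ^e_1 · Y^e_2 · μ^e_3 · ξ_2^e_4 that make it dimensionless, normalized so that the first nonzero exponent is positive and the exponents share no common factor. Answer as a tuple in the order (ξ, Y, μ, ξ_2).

M: e_1·(-2) + e_2·(1) + e_3·(1) + e_4·(1) = 0
L: e_1·(-2) + e_2·(-1) + e_3·(-1) + e_4·(0) = 0
T: e_1·(-1) + e_2·(-2) + e_3·(-1) + e_4·(-1) = 0
Solving this homogeneous linear system for the smallest-integer solution (first nonzero entry positive) gives (1, -3, 1, 4).

(1, -3, 1, 4)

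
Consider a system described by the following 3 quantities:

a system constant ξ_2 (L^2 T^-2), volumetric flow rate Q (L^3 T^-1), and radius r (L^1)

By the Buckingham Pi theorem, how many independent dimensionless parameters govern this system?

1

There are 3 variables and 2 base dimensions (L, T).
The dimension matrix has rank 2.
Independent dimensionless groups: 3 − 2 = 1.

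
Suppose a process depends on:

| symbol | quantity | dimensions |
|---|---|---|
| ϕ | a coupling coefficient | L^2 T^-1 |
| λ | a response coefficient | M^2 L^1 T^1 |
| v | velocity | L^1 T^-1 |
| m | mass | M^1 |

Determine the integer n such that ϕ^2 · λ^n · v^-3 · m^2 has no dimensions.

Balance the M exponent: (2)·n from λ, plus 2·(0) − 3·(0) + 2·(1) = 2 from the rest, must sum to zero.
2n + 2 = 0, so n = -1.

-1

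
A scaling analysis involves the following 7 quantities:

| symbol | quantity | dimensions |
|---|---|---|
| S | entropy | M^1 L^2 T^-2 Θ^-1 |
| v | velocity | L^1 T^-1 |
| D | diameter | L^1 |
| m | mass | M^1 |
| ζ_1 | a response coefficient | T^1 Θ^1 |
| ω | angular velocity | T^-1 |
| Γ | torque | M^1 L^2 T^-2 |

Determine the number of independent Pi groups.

There are 7 variables and 4 base dimensions (M, L, T, Θ).
The dimension matrix has rank 4.
Independent dimensionless groups: 7 − 4 = 3.

3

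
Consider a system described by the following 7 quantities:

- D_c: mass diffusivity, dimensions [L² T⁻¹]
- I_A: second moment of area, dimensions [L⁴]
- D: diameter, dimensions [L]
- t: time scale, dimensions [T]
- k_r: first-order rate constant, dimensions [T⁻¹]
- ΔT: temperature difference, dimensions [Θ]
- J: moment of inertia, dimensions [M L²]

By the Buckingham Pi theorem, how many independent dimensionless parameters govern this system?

3

There are 7 variables and 4 base dimensions (M, L, T, Θ).
The dimension matrix has rank 4.
Independent dimensionless groups: 7 − 4 = 3.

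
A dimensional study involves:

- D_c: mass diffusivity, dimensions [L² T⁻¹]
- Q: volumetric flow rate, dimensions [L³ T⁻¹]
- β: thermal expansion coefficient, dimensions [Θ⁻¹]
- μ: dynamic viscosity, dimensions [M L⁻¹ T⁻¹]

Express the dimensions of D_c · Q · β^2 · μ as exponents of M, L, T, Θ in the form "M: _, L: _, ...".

Collect each base-dimension exponent across the product:
  M: (0) + (0) + 2·(0) + (1) = 1
  L: (2) + (3) + 2·(0) + (-1) = 4
  T: (-1) + (-1) + 2·(0) + (-1) = -3
  Θ: (0) + (0) + 2·(-1) + (0) = -2
So the dimensions are [M L⁴ T⁻³ Θ⁻²].

M: 1, L: 4, T: -3, Θ: -2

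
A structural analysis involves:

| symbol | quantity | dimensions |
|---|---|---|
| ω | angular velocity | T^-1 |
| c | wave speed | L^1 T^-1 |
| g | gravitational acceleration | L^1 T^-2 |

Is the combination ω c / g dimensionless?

yes

Sum the exponent of each base dimension across the product:
  M: [ω]_M + [c]_M − [g]_M = (0) + (0) − (0) = 0
  L: [ω]_L + [c]_L − [g]_L = (0) + (1) − (1) = 0
  T: [ω]_T + [c]_T − [g]_T = (-1) + (-1) − (-2) = 0
All base exponents vanish — dimensionless.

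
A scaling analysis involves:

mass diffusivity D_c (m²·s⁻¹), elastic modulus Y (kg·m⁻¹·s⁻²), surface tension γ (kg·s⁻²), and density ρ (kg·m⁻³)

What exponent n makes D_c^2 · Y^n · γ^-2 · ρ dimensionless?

Balance the M exponent: (1)·n from Y, plus 2·(0) − 2·(1) + (1) = -1 from the rest, must sum to zero.
n − 1 = 0, so n = 1.

1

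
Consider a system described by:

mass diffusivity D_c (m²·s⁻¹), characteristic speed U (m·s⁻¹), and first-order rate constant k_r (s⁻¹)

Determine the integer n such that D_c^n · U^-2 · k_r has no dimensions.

1

Balance the L exponent: (2)·n from D_c, plus −2·(1) + (0) = -2 from the rest, must sum to zero.
2n − 2 = 0, so n = 1.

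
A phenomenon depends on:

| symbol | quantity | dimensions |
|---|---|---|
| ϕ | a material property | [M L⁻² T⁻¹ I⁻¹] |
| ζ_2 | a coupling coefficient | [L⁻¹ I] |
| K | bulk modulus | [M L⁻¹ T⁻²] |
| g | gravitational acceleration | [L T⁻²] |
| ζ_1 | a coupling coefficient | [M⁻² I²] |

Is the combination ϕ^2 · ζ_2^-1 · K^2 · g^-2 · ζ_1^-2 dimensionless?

Sum the exponent of each base dimension across the product:
  M: 2·[ϕ]_M − [ζ_2]_M + 2·[K]_M − 2·[g]_M − 2·[ζ_1]_M = 2·(1) − (0) + 2·(1) − 2·(0) − 2·(-2) = 8
  L: 2·[ϕ]_L − [ζ_2]_L + 2·[K]_L − 2·[g]_L − 2·[ζ_1]_L = 2·(-2) − (-1) + 2·(-1) − 2·(1) − 2·(0) = -7
  T: 2·[ϕ]_T − [ζ_2]_T + 2·[K]_T − 2·[g]_T − 2·[ζ_1]_T = 2·(-1) − (0) + 2·(-2) − 2·(-2) − 2·(0) = -2
  I: 2·[ϕ]_I − [ζ_2]_I + 2·[K]_I − 2·[g]_I − 2·[ζ_1]_I = 2·(-1) − (1) + 2·(0) − 2·(0) − 2·(2) = -7
Net dimensions [M⁸ L⁻⁷ T⁻² I⁻⁷] ≠ [1] — not dimensionless.

no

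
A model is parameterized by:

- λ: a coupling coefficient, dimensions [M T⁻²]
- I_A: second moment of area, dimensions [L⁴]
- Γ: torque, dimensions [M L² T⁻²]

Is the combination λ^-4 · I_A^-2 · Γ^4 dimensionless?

Sum the exponent of each base dimension across the product:
  M: −4·[λ]_M − 2·[I_A]_M + 4·[Γ]_M = −4·(1) − 2·(0) + 4·(1) = 0
  L: −4·[λ]_L − 2·[I_A]_L + 4·[Γ]_L = −4·(0) − 2·(4) + 4·(2) = 0
  T: −4·[λ]_T − 2·[I_A]_T + 4·[Γ]_T = −4·(-2) − 2·(0) + 4·(-2) = 0
All base exponents vanish — dimensionless.

yes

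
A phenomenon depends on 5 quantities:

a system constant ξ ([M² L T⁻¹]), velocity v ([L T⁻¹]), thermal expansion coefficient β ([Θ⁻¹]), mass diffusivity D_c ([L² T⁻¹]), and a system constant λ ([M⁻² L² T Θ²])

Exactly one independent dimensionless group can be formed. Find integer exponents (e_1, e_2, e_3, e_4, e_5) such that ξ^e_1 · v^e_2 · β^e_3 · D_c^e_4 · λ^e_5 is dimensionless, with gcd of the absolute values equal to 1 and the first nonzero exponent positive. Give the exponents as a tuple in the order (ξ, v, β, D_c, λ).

(1, 3, 2, -3, 1)

M: e_1·(2) + e_2·(0) + e_3·(0) + e_4·(0) + e_5·(-2) = 0
L: e_1·(1) + e_2·(1) + e_3·(0) + e_4·(2) + e_5·(2) = 0
T: e_1·(-1) + e_2·(-1) + e_3·(0) + e_4·(-1) + e_5·(1) = 0
Θ: e_1·(0) + e_2·(0) + e_3·(-1) + e_4·(0) + e_5·(2) = 0
Solving this homogeneous linear system for the smallest-integer solution (first nonzero entry positive) gives (1, 3, 2, -3, 1).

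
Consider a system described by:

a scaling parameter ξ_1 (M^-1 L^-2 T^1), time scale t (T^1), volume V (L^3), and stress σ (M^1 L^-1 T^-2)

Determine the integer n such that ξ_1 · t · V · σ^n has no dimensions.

Balance the M exponent: (1)·n from σ, plus (-1) + (0) + (0) = -1 from the rest, must sum to zero.
n − 1 = 0, so n = 1.

1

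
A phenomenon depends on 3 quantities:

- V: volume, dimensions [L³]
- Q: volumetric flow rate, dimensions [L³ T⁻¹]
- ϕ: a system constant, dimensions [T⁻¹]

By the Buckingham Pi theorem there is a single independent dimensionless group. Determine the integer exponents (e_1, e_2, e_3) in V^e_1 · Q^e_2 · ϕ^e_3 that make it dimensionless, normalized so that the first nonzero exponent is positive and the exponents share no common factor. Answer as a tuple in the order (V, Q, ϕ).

(1, -1, 1)

L: e_1·(3) + e_2·(3) + e_3·(0) = 0
T: e_1·(0) + e_2·(-1) + e_3·(-1) = 0
Solving this homogeneous linear system for the smallest-integer solution (first nonzero entry positive) gives (1, -1, 1).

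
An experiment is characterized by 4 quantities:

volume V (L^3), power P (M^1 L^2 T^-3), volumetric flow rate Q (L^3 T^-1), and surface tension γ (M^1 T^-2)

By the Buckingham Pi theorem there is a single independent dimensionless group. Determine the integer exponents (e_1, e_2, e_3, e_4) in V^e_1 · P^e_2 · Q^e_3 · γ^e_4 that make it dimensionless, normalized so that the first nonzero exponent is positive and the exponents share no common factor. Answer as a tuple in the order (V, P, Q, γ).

(1, 3, -3, -3)

M: e_1·(0) + e_2·(1) + e_3·(0) + e_4·(1) = 0
L: e_1·(3) + e_2·(2) + e_3·(3) + e_4·(0) = 0
T: e_1·(0) + e_2·(-3) + e_3·(-1) + e_4·(-2) = 0
Solving this homogeneous linear system for the smallest-integer solution (first nonzero entry positive) gives (1, 3, -3, -3).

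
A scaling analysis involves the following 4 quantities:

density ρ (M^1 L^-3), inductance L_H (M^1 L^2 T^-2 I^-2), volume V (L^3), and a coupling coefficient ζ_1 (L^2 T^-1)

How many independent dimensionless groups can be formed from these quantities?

0

There are 4 variables and 4 base dimensions (M, L, T, I).
The dimension matrix has rank 4.
Independent dimensionless groups: 4 − 4 = 0.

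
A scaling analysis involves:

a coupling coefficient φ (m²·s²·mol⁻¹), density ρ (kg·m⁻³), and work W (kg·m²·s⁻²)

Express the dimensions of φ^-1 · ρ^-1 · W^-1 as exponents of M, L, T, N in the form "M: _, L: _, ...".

M: -2, L: -1, T: 0, N: 1

Collect each base-dimension exponent across the product:
  M: −(0) − (1) − (1) = -2
  L: −(2) − (-3) − (2) = -1
  T: −(2) − (0) − (-2) = 0
  N: −(-1) − (0) − (0) = 1
So the dimensions are [M⁻² L⁻¹ N].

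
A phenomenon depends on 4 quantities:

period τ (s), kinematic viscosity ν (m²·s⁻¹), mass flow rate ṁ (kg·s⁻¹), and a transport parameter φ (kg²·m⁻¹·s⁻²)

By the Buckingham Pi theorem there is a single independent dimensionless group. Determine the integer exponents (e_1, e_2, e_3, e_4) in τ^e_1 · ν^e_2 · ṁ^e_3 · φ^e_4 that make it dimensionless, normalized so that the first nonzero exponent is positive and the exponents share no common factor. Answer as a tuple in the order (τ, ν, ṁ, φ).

(1, 1, -4, 2)

M: e_1·(0) + e_2·(0) + e_3·(1) + e_4·(2) = 0
L: e_1·(0) + e_2·(2) + e_3·(0) + e_4·(-1) = 0
T: e_1·(1) + e_2·(-1) + e_3·(-1) + e_4·(-2) = 0
Solving this homogeneous linear system for the smallest-integer solution (first nonzero entry positive) gives (1, 1, -4, 2).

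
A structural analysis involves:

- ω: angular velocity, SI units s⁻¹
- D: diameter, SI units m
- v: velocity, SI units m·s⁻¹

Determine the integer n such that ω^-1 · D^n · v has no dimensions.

Balance the L exponent: (1)·n from D, plus −(0) + (1) = 1 from the rest, must sum to zero.
n + 1 = 0, so n = -1.

-1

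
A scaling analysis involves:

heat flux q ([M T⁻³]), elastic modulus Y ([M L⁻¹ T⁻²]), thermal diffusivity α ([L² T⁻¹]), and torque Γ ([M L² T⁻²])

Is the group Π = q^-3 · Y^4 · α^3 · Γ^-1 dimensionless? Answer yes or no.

yes

Sum the exponent of each base dimension across the product:
  M: −3·[q]_M + 4·[Y]_M + 3·[α]_M − [Γ]_M = −3·(1) + 4·(1) + 3·(0) − (1) = 0
  L: −3·[q]_L + 4·[Y]_L + 3·[α]_L − [Γ]_L = −3·(0) + 4·(-1) + 3·(2) − (2) = 0
  T: −3·[q]_T + 4·[Y]_T + 3·[α]_T − [Γ]_T = −3·(-3) + 4·(-2) + 3·(-1) − (-2) = 0
All base exponents vanish — dimensionless.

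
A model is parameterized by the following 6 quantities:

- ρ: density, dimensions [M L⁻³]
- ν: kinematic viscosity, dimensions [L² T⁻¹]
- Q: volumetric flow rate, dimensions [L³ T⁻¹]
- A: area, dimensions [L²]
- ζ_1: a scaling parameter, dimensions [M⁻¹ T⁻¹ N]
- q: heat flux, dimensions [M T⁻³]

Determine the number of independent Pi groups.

There are 6 variables and 4 base dimensions (M, L, T, N).
The dimension matrix has rank 4.
Independent dimensionless groups: 6 − 4 = 2.

2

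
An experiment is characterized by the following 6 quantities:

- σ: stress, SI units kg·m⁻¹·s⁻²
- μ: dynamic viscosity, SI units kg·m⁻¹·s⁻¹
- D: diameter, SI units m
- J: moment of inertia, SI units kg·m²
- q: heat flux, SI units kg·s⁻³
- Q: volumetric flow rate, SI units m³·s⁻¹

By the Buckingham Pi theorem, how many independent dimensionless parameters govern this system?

3

There are 6 variables and 3 base dimensions (M, L, T).
The dimension matrix has rank 3.
Independent dimensionless groups: 6 − 3 = 3.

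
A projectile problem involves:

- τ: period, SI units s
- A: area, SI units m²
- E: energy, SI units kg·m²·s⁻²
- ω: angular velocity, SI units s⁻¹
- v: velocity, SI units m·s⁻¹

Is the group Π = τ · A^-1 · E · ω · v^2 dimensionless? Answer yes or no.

no

Sum the exponent of each base dimension across the product:
  M: [τ]_M − [A]_M + [E]_M + [ω]_M + 2·[v]_M = (0) − (0) + (1) + (0) + 2·(0) = 1
  L: [τ]_L − [A]_L + [E]_L + [ω]_L + 2·[v]_L = (0) − (2) + (2) + (0) + 2·(1) = 2
  T: [τ]_T − [A]_T + [E]_T + [ω]_T + 2·[v]_T = (1) − (0) + (-2) + (-1) + 2·(-1) = -4
Net dimensions [M L² T⁻⁴] ≠ [1] — not dimensionless.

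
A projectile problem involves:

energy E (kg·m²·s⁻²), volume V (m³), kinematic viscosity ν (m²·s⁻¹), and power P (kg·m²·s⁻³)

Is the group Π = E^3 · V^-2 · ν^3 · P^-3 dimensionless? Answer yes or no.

Sum the exponent of each base dimension across the product:
  M: 3·[E]_M − 2·[V]_M + 3·[ν]_M − 3·[P]_M = 3·(1) − 2·(0) + 3·(0) − 3·(1) = 0
  L: 3·[E]_L − 2·[V]_L + 3·[ν]_L − 3·[P]_L = 3·(2) − 2·(3) + 3·(2) − 3·(2) = 0
  T: 3·[E]_T − 2·[V]_T + 3·[ν]_T − 3·[P]_T = 3·(-2) − 2·(0) + 3·(-1) − 3·(-3) = 0
All base exponents vanish — dimensionless.

yes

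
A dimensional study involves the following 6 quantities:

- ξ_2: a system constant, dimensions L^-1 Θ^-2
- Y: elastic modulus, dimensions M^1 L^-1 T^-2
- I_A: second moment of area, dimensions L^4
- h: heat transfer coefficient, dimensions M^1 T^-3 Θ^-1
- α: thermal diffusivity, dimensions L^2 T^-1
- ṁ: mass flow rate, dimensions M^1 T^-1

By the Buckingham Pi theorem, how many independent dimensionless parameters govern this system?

2

There are 6 variables and 4 base dimensions (M, L, T, Θ).
The dimension matrix has rank 4.
Independent dimensionless groups: 6 − 4 = 2.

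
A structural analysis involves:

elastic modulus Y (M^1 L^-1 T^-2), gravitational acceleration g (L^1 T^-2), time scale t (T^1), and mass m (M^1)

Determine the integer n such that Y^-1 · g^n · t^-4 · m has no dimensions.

Balance the L exponent: (1)·n from g, plus −(-1) − 4·(0) + (0) = 1 from the rest, must sum to zero.
n + 1 = 0, so n = -1.

-1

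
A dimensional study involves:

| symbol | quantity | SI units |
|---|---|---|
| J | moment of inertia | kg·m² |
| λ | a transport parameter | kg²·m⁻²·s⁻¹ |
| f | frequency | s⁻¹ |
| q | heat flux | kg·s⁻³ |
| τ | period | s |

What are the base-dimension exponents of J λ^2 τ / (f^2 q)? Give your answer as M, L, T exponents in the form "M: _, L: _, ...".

Collect each base-dimension exponent across the product:
  M: (1) + 2·(2) − 2·(0) − (1) + (0) = 4
  L: (2) + 2·(-2) − 2·(0) − (0) + (0) = -2
  T: (0) + 2·(-1) − 2·(-1) − (-3) + (1) = 4
So the dimensions are [M⁴ L⁻² T⁴].

M: 4, L: -2, T: 4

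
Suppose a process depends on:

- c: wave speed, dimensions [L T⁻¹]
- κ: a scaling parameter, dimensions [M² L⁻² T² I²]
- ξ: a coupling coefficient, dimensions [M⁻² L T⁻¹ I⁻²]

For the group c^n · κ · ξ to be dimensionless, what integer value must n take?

Balance the L exponent: (1)·n from c, plus (-2) + (1) = -1 from the rest, must sum to zero.
n − 1 = 0, so n = 1.

1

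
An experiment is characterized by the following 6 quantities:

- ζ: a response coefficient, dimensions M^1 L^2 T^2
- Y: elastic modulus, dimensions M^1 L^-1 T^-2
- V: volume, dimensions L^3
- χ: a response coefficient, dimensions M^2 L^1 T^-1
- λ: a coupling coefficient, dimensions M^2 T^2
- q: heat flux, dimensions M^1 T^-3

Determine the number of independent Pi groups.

There are 6 variables and 3 base dimensions (M, L, T).
The dimension matrix has rank 3.
Independent dimensionless groups: 6 − 3 = 3.

3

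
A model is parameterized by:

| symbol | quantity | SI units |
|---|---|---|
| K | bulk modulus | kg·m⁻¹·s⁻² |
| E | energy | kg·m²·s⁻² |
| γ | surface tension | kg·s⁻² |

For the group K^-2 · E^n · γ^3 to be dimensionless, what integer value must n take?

Balance the M exponent: (1)·n from E, plus −2·(1) + 3·(1) = 1 from the rest, must sum to zero.
n + 1 = 0, so n = -1.

-1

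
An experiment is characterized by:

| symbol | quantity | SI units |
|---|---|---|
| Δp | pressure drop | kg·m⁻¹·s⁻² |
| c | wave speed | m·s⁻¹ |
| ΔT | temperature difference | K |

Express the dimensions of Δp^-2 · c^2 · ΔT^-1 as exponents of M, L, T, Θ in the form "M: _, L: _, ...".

Collect each base-dimension exponent across the product:
  M: −2·(1) + 2·(0) − (0) = -2
  L: −2·(-1) + 2·(1) − (0) = 4
  T: −2·(-2) + 2·(-1) − (0) = 2
  Θ: −2·(0) + 2·(0) − (1) = -1
So the dimensions are [M⁻² L⁴ T² Θ⁻¹].

M: -2, L: 4, T: 2, Θ: -1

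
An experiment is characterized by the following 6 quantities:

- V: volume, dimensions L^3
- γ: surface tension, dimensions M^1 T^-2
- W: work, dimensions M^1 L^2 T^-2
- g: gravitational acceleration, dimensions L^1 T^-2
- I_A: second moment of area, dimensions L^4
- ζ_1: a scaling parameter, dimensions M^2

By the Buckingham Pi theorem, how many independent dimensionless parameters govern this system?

There are 6 variables and 3 base dimensions (M, L, T).
The dimension matrix has rank 3.
Independent dimensionless groups: 6 − 3 = 3.

3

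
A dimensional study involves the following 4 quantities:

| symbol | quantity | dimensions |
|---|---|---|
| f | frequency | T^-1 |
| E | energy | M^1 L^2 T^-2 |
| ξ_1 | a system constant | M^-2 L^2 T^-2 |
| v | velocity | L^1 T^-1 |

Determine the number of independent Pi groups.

1

There are 4 variables and 3 base dimensions (M, L, T).
The dimension matrix has rank 3.
Independent dimensionless groups: 4 − 3 = 1.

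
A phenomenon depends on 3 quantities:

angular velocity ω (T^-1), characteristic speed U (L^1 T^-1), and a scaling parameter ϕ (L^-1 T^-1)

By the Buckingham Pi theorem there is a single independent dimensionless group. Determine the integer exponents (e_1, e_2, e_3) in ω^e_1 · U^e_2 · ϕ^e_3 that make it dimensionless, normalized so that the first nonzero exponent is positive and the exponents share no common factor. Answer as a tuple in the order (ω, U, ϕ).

(2, -1, -1)

L: e_1·(0) + e_2·(1) + e_3·(-1) = 0
T: e_1·(-1) + e_2·(-1) + e_3·(-1) = 0
Solving this homogeneous linear system for the smallest-integer solution (first nonzero entry positive) gives (2, -1, -1).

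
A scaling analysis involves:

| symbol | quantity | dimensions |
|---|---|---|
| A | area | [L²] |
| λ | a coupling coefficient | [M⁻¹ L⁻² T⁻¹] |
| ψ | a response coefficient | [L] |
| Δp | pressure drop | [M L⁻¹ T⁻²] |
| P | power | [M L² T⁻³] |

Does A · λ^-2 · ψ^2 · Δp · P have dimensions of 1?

no

Sum the exponent of each base dimension across the product:
  M: [A]_M − 2·[λ]_M + 2·[ψ]_M + [Δp]_M + [P]_M = (0) − 2·(-1) + 2·(0) + (1) + (1) = 4
  L: [A]_L − 2·[λ]_L + 2·[ψ]_L + [Δp]_L + [P]_L = (2) − 2·(-2) + 2·(1) + (-1) + (2) = 9
  T: [A]_T − 2·[λ]_T + 2·[ψ]_T + [Δp]_T + [P]_T = (0) − 2·(-1) + 2·(0) + (-2) + (-3) = -3
Net dimensions [M⁴ L⁹ T⁻³] ≠ [1] — not dimensionless.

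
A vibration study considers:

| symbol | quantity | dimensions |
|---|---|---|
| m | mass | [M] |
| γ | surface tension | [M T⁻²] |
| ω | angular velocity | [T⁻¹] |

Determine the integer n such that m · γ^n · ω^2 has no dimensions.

-1

Balance the M exponent: (1)·n from γ, plus (1) + 2·(0) = 1 from the rest, must sum to zero.
n + 1 = 0, so n = -1.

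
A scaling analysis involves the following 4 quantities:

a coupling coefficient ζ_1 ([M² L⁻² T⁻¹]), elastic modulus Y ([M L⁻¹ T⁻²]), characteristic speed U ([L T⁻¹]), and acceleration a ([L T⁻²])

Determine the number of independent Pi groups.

There are 4 variables and 3 base dimensions (M, L, T).
The dimension matrix has rank 3.
Independent dimensionless groups: 4 − 3 = 1.

1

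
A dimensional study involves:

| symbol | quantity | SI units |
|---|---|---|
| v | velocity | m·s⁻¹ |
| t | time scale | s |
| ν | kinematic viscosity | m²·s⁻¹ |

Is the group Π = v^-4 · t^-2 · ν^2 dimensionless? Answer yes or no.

yes

Sum the exponent of each base dimension across the product:
  M: −4·[v]_M − 2·[t]_M + 2·[ν]_M = −4·(0) − 2·(0) + 2·(0) = 0
  L: −4·[v]_L − 2·[t]_L + 2·[ν]_L = −4·(1) − 2·(0) + 2·(2) = 0
  T: −4·[v]_T − 2·[t]_T + 2·[ν]_T = −4·(-1) − 2·(1) + 2·(-1) = 0
  Θ: −4·[v]_Θ − 2·[t]_Θ + 2·[ν]_Θ = −4·(0) − 2·(0) + 2·(0) = 0
All base exponents vanish — dimensionless.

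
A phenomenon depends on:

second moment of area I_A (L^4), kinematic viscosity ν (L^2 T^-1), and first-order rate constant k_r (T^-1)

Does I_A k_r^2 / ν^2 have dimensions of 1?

Sum the exponent of each base dimension across the product:
  L: [I_A]_L − 2·[ν]_L + 2·[k_r]_L = (4) − 2·(2) + 2·(0) = 0
  T: [I_A]_T − 2·[ν]_T + 2·[k_r]_T = (0) − 2·(-1) + 2·(-1) = 0
All base exponents vanish — dimensionless.

yes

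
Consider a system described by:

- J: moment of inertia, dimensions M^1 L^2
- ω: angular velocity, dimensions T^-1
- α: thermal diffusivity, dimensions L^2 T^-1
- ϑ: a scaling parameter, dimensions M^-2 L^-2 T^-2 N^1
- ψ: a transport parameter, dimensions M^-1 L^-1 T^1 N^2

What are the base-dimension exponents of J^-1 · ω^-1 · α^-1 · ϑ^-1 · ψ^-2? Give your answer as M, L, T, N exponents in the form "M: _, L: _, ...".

M: 3, L: 0, T: 2, N: -5

Collect each base-dimension exponent across the product:
  M: −(1) − (0) − (0) − (-2) − 2·(-1) = 3
  L: −(2) − (0) − (2) − (-2) − 2·(-1) = 0
  T: −(0) − (-1) − (-1) − (-2) − 2·(1) = 2
  N: −(0) − (0) − (0) − (1) − 2·(2) = -5
So the dimensions are [M³ T² N⁻⁵].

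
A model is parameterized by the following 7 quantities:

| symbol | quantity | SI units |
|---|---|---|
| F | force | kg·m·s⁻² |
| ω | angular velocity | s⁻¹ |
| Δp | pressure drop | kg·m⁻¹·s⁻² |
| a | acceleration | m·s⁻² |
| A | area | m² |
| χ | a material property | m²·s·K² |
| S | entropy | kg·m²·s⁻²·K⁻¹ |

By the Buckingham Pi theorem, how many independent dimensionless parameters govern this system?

There are 7 variables and 4 base dimensions (M, L, T, Θ).
The dimension matrix has rank 4.
Independent dimensionless groups: 7 − 4 = 3.

3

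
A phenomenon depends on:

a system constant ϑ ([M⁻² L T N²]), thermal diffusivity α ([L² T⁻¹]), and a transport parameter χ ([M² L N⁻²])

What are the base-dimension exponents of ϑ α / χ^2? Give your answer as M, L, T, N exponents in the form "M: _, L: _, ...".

Collect each base-dimension exponent across the product:
  M: (-2) + (0) − 2·(2) = -6
  L: (1) + (2) − 2·(1) = 1
  T: (1) + (-1) − 2·(0) = 0
  N: (2) + (0) − 2·(-2) = 6
So the dimensions are [M⁻⁶ L N⁶].

M: -6, L: 1, T: 0, N: 6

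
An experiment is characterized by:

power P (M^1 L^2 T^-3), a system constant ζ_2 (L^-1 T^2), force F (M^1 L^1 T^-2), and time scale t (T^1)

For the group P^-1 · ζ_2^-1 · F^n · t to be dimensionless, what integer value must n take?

1

Balance the M exponent: (1)·n from F, plus −(1) − (0) + (0) = -1 from the rest, must sum to zero.
n − 1 = 0, so n = 1.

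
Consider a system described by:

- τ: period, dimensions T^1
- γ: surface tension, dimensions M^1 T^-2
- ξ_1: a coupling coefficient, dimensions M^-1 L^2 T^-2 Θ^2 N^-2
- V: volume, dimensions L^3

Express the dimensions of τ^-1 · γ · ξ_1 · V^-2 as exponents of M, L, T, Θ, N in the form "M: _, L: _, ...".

Collect each base-dimension exponent across the product:
  M: −(0) + (1) + (-1) − 2·(0) = 0
  L: −(0) + (0) + (2) − 2·(3) = -4
  T: −(1) + (-2) + (-2) − 2·(0) = -5
  Θ: −(0) + (0) + (2) − 2·(0) = 2
  N: −(0) + (0) + (-2) − 2·(0) = -2
So the dimensions are [L⁻⁴ T⁻⁵ Θ² N⁻²].

M: 0, L: -4, T: -5, Θ: 2, N: -2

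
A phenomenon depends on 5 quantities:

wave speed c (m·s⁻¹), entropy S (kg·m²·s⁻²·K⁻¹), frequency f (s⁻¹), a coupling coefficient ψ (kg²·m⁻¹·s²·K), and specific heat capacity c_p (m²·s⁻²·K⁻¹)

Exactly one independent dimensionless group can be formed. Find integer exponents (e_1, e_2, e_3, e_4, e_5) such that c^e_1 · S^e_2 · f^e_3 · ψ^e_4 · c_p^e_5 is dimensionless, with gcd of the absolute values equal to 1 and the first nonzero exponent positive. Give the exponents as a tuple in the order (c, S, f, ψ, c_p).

M: e_1·(0) + e_2·(1) + e_3·(0) + e_4·(2) + e_5·(0) = 0
L: e_1·(1) + e_2·(2) + e_3·(0) + e_4·(-1) + e_5·(2) = 0
T: e_1·(-1) + e_2·(-2) + e_3·(-1) + e_4·(2) + e_5·(-2) = 0
Θ: e_1·(0) + e_2·(-1) + e_3·(0) + e_4·(1) + e_5·(-1) = 0
Solving this homogeneous linear system for the smallest-integer solution (first nonzero entry positive) gives (1, 2, -1, -1, -3).

(1, 2, -1, -1, -3)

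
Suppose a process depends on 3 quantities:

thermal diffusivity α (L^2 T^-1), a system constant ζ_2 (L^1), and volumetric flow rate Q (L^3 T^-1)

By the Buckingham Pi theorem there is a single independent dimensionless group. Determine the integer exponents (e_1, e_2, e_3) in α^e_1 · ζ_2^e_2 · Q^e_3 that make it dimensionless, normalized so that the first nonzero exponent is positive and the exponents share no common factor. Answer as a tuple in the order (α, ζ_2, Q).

L: e_1·(2) + e_2·(1) + e_3·(3) = 0
T: e_1·(-1) + e_2·(0) + e_3·(-1) = 0
Solving this homogeneous linear system for the smallest-integer solution (first nonzero entry positive) gives (1, 1, -1).

(1, 1, -1)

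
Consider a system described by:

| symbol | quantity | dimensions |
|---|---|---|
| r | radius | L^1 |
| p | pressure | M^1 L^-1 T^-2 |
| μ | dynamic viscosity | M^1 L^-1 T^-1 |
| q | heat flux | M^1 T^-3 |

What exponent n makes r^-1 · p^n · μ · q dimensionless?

-2

Balance the M exponent: (1)·n from p, plus −(0) + (1) + (1) = 2 from the rest, must sum to zero.
n + 2 = 0, so n = -2.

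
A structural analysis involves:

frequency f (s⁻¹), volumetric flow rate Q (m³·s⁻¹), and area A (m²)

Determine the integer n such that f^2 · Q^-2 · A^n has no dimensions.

Balance the L exponent: (2)·n from A, plus 2·(0) − 2·(3) = -6 from the rest, must sum to zero.
2n − 6 = 0, so n = 3.

3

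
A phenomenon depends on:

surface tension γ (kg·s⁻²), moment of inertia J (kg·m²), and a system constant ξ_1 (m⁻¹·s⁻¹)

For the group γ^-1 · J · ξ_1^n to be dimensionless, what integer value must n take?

2

Balance the L exponent: (-1)·n from ξ_1, plus −(0) + (2) = 2 from the rest, must sum to zero.
−n + 2 = 0, so n = 2.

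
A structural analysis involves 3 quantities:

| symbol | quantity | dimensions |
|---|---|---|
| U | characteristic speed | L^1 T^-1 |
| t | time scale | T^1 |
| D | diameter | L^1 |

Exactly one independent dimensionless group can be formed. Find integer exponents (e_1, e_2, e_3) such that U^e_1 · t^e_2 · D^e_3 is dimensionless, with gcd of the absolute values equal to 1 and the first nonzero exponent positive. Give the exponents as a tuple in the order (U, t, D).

L: e_1·(1) + e_2·(0) + e_3·(1) = 0
T: e_1·(-1) + e_2·(1) + e_3·(0) = 0
Solving this homogeneous linear system for the smallest-integer solution (first nonzero entry positive) gives (1, 1, -1).

(1, 1, -1)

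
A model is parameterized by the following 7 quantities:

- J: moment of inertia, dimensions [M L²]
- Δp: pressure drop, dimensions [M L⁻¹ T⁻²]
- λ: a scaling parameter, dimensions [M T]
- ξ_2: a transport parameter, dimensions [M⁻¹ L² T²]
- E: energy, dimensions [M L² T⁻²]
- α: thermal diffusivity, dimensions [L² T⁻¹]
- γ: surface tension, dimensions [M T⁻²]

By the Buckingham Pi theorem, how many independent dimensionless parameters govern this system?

There are 7 variables and 3 base dimensions (M, L, T).
The dimension matrix has rank 3.
Independent dimensionless groups: 7 − 3 = 4.

4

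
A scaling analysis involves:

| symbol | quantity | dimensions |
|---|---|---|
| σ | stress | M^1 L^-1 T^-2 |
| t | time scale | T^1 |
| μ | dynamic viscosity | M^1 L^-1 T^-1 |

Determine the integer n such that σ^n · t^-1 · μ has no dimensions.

-1

Balance the M exponent: (1)·n from σ, plus −(0) + (1) = 1 from the rest, must sum to zero.
n + 1 = 0, so n = -1.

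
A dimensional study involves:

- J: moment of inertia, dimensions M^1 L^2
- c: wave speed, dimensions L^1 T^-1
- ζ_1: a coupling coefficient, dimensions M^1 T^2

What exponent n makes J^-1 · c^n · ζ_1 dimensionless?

Balance the L exponent: (1)·n from c, plus −(2) + (0) = -2 from the rest, must sum to zero.
n − 2 = 0, so n = 2.

2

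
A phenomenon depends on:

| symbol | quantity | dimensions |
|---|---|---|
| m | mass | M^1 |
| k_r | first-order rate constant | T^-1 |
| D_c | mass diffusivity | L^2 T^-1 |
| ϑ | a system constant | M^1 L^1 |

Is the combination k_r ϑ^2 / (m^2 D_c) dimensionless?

Sum the exponent of each base dimension across the product:
  M: −2·[m]_M + [k_r]_M − [D_c]_M + 2·[ϑ]_M = −2·(1) + (0) − (0) + 2·(1) = 0
  L: −2·[m]_L + [k_r]_L − [D_c]_L + 2·[ϑ]_L = −2·(0) + (0) − (2) + 2·(1) = 0
  T: −2·[m]_T + [k_r]_T − [D_c]_T + 2·[ϑ]_T = −2·(0) + (-1) − (-1) + 2·(0) = 0
All base exponents vanish — dimensionless.

yes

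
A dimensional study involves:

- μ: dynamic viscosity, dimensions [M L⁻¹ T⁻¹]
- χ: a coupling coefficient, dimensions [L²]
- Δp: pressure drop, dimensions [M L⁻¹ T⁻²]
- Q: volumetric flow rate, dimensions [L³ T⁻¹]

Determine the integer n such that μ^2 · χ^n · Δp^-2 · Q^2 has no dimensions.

Balance the L exponent: (2)·n from χ, plus 2·(-1) − 2·(-1) + 2·(3) = 6 from the rest, must sum to zero.
2n + 6 = 0, so n = -3.

-3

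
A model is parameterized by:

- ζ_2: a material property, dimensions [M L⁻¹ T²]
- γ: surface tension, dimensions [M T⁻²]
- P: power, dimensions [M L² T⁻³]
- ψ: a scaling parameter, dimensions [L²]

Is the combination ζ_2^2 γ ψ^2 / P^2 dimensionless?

Sum the exponent of each base dimension across the product:
  M: 2·[ζ_2]_M + [γ]_M − 2·[P]_M + 2·[ψ]_M = 2·(1) + (1) − 2·(1) + 2·(0) = 1
  L: 2·[ζ_2]_L + [γ]_L − 2·[P]_L + 2·[ψ]_L = 2·(-1) + (0) − 2·(2) + 2·(2) = -2
  T: 2·[ζ_2]_T + [γ]_T − 2·[P]_T + 2·[ψ]_T = 2·(2) + (-2) − 2·(-3) + 2·(0) = 8
Net dimensions [M L⁻² T⁸] ≠ [1] — not dimensionless.

no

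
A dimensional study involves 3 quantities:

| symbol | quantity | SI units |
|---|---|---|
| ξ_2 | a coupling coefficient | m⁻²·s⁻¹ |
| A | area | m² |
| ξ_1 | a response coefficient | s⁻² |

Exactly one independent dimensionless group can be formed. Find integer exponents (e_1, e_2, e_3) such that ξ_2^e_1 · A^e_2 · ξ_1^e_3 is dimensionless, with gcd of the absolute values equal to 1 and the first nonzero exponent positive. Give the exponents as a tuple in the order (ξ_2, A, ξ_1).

L: e_1·(-2) + e_2·(2) + e_3·(0) = 0
T: e_1·(-1) + e_2·(0) + e_3·(-2) = 0
Solving this homogeneous linear system for the smallest-integer solution (first nonzero entry positive) gives (2, 2, -1).

(2, 2, -1)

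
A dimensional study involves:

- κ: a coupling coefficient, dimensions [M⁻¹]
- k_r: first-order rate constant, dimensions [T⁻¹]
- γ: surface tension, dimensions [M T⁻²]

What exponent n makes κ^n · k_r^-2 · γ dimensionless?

Balance the M exponent: (-1)·n from κ, plus −2·(0) + (1) = 1 from the rest, must sum to zero.
−n + 1 = 0, so n = 1.

1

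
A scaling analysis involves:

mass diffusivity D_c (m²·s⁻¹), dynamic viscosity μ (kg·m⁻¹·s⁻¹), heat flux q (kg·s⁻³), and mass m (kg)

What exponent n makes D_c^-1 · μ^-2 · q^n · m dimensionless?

1

Balance the M exponent: (1)·n from q, plus −(0) − 2·(1) + (1) = -1 from the rest, must sum to zero.
n − 1 = 0, so n = 1.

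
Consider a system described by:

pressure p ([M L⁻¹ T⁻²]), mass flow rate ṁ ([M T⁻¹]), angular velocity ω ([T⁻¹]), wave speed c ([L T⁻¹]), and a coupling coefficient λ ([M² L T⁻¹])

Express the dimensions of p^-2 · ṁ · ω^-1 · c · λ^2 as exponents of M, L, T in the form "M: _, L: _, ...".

Collect each base-dimension exponent across the product:
  M: −2·(1) + (1) − (0) + (0) + 2·(2) = 3
  L: −2·(-1) + (0) − (0) + (1) + 2·(1) = 5
  T: −2·(-2) + (-1) − (-1) + (-1) + 2·(-1) = 1
So the dimensions are [M³ L⁵ T].

M: 3, L: 5, T: 1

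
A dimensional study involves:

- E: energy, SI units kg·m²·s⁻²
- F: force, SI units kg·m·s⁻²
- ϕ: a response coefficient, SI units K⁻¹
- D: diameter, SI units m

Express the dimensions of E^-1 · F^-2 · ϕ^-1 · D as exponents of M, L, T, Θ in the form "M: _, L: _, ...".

Collect each base-dimension exponent across the product:
  M: −(1) − 2·(1) − (0) + (0) = -3
  L: −(2) − 2·(1) − (0) + (1) = -3
  T: −(-2) − 2·(-2) − (0) + (0) = 6
  Θ: −(0) − 2·(0) − (-1) + (0) = 1
So the dimensions are [M⁻³ L⁻³ T⁶ Θ].

M: -3, L: -3, T: 6, Θ: 1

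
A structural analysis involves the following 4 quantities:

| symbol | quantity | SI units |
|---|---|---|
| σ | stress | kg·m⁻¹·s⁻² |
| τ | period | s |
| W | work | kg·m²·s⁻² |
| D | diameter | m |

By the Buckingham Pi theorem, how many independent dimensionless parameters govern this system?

1

There are 4 variables and 3 base dimensions (M, L, T).
The dimension matrix has rank 3.
Independent dimensionless groups: 4 − 3 = 1.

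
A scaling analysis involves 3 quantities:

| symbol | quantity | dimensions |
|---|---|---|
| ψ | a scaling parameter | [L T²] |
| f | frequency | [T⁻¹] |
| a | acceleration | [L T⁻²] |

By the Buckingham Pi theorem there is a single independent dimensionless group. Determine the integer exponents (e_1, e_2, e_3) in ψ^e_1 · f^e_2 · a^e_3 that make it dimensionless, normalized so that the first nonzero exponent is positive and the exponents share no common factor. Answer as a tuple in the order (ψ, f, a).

(1, 4, -1)

L: e_1·(1) + e_2·(0) + e_3·(1) = 0
T: e_1·(2) + e_2·(-1) + e_3·(-2) = 0
Solving this homogeneous linear system for the smallest-integer solution (first nonzero entry positive) gives (1, 4, -1).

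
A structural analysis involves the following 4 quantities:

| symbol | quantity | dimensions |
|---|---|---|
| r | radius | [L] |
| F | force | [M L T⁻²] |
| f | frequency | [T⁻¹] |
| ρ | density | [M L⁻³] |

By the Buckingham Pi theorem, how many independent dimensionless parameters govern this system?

1

There are 4 variables and 3 base dimensions (M, L, T).
The dimension matrix has rank 3.
Independent dimensionless groups: 4 − 3 = 1.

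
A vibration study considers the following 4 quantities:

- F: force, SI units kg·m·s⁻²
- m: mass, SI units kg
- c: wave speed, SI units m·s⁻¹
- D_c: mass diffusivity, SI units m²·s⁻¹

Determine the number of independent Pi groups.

There are 4 variables and 3 base dimensions (M, L, T).
The dimension matrix has rank 3.
Independent dimensionless groups: 4 − 3 = 1.

1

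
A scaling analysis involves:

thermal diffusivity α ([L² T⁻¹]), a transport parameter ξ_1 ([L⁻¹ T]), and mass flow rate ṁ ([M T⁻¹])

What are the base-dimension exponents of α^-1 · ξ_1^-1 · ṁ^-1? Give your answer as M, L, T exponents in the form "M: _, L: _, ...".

M: -1, L: -1, T: 1

Collect each base-dimension exponent across the product:
  M: −(0) − (0) − (1) = -1
  L: −(2) − (-1) − (0) = -1
  T: −(-1) − (1) − (-1) = 1
So the dimensions are [M⁻¹ L⁻¹ T].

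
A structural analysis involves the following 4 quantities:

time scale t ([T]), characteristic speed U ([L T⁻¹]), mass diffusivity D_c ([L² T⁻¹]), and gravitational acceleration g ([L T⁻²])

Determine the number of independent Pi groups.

2

There are 4 variables and 2 base dimensions (L, T).
The dimension matrix has rank 2.
Independent dimensionless groups: 4 − 2 = 2.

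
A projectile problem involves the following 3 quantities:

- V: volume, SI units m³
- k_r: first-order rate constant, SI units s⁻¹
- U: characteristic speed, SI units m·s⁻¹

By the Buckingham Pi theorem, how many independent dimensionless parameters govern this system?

1

There are 3 variables and 2 base dimensions (L, T).
The dimension matrix has rank 2.
Independent dimensionless groups: 3 − 2 = 1.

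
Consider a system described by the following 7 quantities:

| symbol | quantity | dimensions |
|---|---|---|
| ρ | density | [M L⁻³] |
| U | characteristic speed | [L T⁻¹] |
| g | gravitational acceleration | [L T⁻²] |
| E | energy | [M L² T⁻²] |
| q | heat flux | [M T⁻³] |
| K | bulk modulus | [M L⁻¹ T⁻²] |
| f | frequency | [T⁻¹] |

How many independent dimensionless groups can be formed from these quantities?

There are 7 variables and 3 base dimensions (M, L, T).
The dimension matrix has rank 3.
Independent dimensionless groups: 7 − 3 = 4.

4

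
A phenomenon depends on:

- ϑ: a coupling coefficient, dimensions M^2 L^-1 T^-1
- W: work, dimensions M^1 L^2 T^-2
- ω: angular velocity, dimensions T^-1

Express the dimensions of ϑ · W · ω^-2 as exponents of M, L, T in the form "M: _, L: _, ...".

Collect each base-dimension exponent across the product:
  M: (2) + (1) − 2·(0) = 3
  L: (-1) + (2) − 2·(0) = 1
  T: (-1) + (-2) − 2·(-1) = -1
So the dimensions are [M³ L T⁻¹].

M: 3, L: 1, T: -1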